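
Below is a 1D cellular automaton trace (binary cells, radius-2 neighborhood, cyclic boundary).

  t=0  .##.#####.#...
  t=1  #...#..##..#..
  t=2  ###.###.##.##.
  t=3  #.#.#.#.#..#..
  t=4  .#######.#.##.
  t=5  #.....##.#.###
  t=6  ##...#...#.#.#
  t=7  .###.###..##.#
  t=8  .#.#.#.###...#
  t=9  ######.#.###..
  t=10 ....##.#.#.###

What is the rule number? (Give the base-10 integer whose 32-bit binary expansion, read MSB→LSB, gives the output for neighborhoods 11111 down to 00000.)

  [31] ##### => .  t=0,i=6
  [30] ####. => #  t=0,i=7
  [29] ###.# => #  t=0,i=8
  [28] ###.. => #  t=5,i=0
  [27] ##.## => .  t=0,i=3
  [26] ##.#. => .  t=0,i=9
  [25] ##..# => #  t=1,i=9
  [24] ##... => #  t=5,i=1
  [23] #.### => #  t=0,i=4
  [22] #.##. => #  t=2,i=8
  [21] #.#.# => #  t=3,i=2
  [20] #.#.. => .  t=0,i=10
  [19] #..## => #  t=1,i=6
  [18] #..#. => .  t=1,i=10
  [17] #...# => #  t=1,i=2
  [16] #.... => .  t=0,i=12
  [15] .#### => .  t=0,i=5
  [14] .###. => .  t=2,i=1
  [13] .##.# => .  t=0,i=2
  [12] .##.. => #  t=1,i=8
  [11] .#.## => .  t=4,i=10
  [10] .#.#. => #  t=3,i=1
  [9] .#..# => #  t=1,i=5
  [8] .#... => #  t=0,i=11
  [7] ..### => .  t=4,i=1
  [6] ..##. => .  t=0,i=1
  [5] ..#.# => .  t=3,i=0
  [4] ..#.. => #  t=1,i=0
  [3] ...## => #  t=0,i=0
  [2] ...#. => .  t=1,i=3
  [1] ....# => .  t=0,i=13
  [0] ..... => .  t=5,i=3
  bits 01110011111010100001011100011000 = 1944721176

1944721176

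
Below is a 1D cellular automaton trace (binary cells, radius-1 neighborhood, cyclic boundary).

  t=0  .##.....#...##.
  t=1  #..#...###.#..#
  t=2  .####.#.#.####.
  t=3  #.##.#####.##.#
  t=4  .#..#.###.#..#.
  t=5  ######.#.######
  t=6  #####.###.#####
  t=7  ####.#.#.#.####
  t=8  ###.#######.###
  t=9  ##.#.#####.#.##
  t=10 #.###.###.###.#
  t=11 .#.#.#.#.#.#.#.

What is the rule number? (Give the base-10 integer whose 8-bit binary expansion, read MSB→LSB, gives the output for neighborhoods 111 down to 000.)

  [7] ### => #  t=1,i=8
  [6] ##. => .  t=0,i=2
  [5] #.# => #  t=1,i=10
  [4] #.. => #  t=0,i=3
  [3] .## => .  t=0,i=1
  [2] .#. => #  t=0,i=8
  [1] ..# => #  t=0,i=0
  [0] ... => .  t=0,i=4
  bits 10110110 = 182

182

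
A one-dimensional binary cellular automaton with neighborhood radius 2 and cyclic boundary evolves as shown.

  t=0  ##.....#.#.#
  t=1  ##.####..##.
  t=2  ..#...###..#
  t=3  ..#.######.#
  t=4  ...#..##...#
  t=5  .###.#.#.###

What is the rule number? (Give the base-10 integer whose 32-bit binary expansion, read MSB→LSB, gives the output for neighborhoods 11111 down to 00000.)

2587580575

  #####|#  b31=1 t=3,i=6
  ####.|.  b30=0 t=1,i=5
  ###.#|.  b29=0 t=3,i=9
  ###..|#  b28=1 t=0,i=1
  ##.##|#  b27=1 t=1,i=2
  ##.#.|.  b26=0 t=3,i=10
  ##..#|#  b25=1 t=1,i=7
  ##...|.  b24=0 t=0,i=2
  #.###|.  b23=0 t=0,i=11
  #.##.|.  b22=0 t=1,i=0
  #.#.#|#  b21=1 t=0,i=9
  #.#..|#  b20=1 t=3,i=11
  #..##|#  b19=1 t=1,i=8
  #..#.|.  b18=0 t=2,i=1
  #...#|#  b17=1 t=2,i=4
  #....|#  b16=1 t=0,i=3
  .####|.  b15=0 t=1,i=4
  .###.|#  b14=1 t=0,i=0
  .##.#|.  b13=0 t=1,i=1
  .##..|#  b12=1 t=4,i=7
  .#.##|#  b11=1 t=0,i=10
  .#.#.|.  b10=0 t=0,i=8
  .#..#|.  b9=0 t=2,i=0
  .#...|.  b8=0 t=2,i=3
  ..###|#  b7=1 t=2,i=6
  ..##.|.  b6=0 t=1,i=9
  ..#.#|.  b5=0 t=0,i=7
  ..#..|#  b4=1 t=2,i=2
  ...##|#  b3=1 t=2,i=5
  ...#.|#  b2=1 t=0,i=6
  ....#|#  b1=1 t=0,i=5
  .....|#  b0=1 t=0,i=4
  bits 10011010001110110101100010011111 = 2587580575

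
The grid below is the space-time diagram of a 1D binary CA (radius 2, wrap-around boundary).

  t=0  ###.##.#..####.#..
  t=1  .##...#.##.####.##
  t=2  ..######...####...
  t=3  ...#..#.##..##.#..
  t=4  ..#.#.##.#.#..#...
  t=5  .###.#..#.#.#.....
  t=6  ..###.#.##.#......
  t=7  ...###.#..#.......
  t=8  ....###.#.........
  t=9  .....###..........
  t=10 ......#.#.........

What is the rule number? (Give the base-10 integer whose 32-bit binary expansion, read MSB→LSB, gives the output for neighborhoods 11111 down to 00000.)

1703599652

  nb #####: next=.  (t=2,i=4, bit31=0)
  nb ####.: next=#  (t=0,i=12, bit30=1)
  nb ###.#: next=#  (t=0,i=2, bit29=1)
  nb ###..: next=.  (t=2,i=7, bit28=0)
  nb ##.##: next=.  (t=0,i=3, bit27=0)
  nb ##.#.: next=#  (t=0,i=6, bit26=1)
  nb ##..#: next=.  (t=3,i=10, bit25=0)
  nb ##...: next=#  (t=1,i=3, bit24=1)
  nb #.###: next=#  (t=1,i=11, bit23=1)
  nb #.##.: next=.  (t=0,i=4, bit22=0)
  nb #.#.#: next=.  (t=4,i=4, bit21=0)
  nb #.#..: next=.  (t=0,i=7, bit20=0)
  nb #..##: next=#  (t=0,i=9, bit19=1)
  nb #..#.: next=.  (t=3,i=5, bit18=0)
  nb #...#: next=#  (t=1,i=4, bit17=1)
  nb #....: next=.  (t=2,i=16, bit16=0)
  nb .####: next=#  (t=0,i=11, bit15=1)
  nb .###.: next=#  (t=0,i=1, bit14=1)
  nb .##.#: next=.  (t=0,i=5, bit13=0)
  nb .##..: next=#  (t=1,i=2, bit12=1)
  nb .#.##: next=#  (t=1,i=7, bit11=1)
  nb .#.#.: next=#  (t=4,i=3, bit10=1)
  nb .#..#: next=#  (t=0,i=8, bit9=1)
  nb .#...: next=.  (t=3,i=16, bit8=0)
  nb ..###: next=.  (t=0,i=0, bit7=0)
  nb ..##.: next=.  (t=3,i=12, bit6=0)
  nb ..#.#: next=#  (t=1,i=6, bit5=1)
  nb ..#..: next=.  (t=3,i=3, bit4=0)
  nb ...##: next=.  (t=2,i=1, bit3=0)
  nb ...#.: next=#  (t=1,i=5, bit2=1)
  nb ....#: next=.  (t=2,i=0, bit1=0)
  nb .....: next=.  (t=2,i=17, bit0=0)
  bits 01100101100010101101111000100100 = 1703599652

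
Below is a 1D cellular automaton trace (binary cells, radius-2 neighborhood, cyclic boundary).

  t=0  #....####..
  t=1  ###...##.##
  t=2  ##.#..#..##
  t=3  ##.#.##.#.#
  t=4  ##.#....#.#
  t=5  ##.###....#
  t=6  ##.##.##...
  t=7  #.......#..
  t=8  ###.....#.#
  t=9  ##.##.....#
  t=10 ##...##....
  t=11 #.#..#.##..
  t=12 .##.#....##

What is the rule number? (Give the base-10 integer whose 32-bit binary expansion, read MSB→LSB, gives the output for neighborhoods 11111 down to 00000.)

3820864848

  [31] ##### => #  t=1,i=0
  [30] ####. => #  t=0,i=7
  [29] ###.# => #  t=2,i=1
  [28] ###.. => .  t=0,i=8
  [27] ##.## => .  t=1,i=8
  [26] ##.#. => .  t=2,i=2
  [25] ##..# => #  t=0,i=9
  [24] ##... => #  t=1,i=3
  [23] #.### => #  t=1,i=9
  [22] #.##. => .  t=3,i=5
  [21] #.#.# => #  t=3,i=3
  [20] #.#.. => #  t=2,i=3
  [19] #..## => #  t=2,i=8
  [18] #..#. => #  t=0,i=10
  [17] #...# => .  t=1,i=4
  [16] #.... => #  t=0,i=2
  [15] .#### => #  t=0,i=6
  [14] .###. => #  t=3,i=0
  [13] .##.# => .  t=1,i=7
  [12] .##.. => .  t=6,i=7
  [11] .#.## => .  t=3,i=4
  [10] .#.#. => #  t=11,i=1
  [9] .#..# => .  t=2,i=4
  [8] .#... => #  t=0,i=1
  [7] ..### => .  t=0,i=5
  [6] ..##. => #  t=1,i=6
  [5] ..#.# => .  t=4,i=8
  [4] ..#.. => #  t=0,i=0
  [3] ...## => .  t=0,i=4
  [2] ...#. => .  t=4,i=7
  [1] ....# => .  t=0,i=3
  [0] ..... => .  t=7,i=3
  bits 11100011101111011100010101010000 = 3820864848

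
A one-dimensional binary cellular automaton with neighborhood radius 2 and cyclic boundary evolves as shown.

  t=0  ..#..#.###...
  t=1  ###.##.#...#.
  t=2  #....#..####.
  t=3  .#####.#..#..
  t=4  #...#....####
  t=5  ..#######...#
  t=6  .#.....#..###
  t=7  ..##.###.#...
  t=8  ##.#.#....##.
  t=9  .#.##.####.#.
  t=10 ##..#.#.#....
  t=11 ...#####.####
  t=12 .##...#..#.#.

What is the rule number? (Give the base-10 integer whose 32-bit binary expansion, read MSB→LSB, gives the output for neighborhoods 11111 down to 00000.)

  #####|.  b31=0 t=3,i=3
  ####.|#  b30=1 t=2,i=10
  ###.#|.  b29=0 t=1,i=2
  ###..|.  b28=0 t=0,i=9
  ##.##|.  b27=0 t=1,i=3
  ##.#.|.  b26=0 t=1,i=6
  ##..#|.  b25=0 t=10,i=2
  ##...|.  b24=0 t=0,i=10
  #.###|#  b23=1 t=0,i=7
  #.##.|.  b22=0 t=1,i=4
  #.#.#|#  b21=1 t=8,i=3
  #.#..|.  b20=0 t=1,i=7
  #..##|#  b19=1 t=2,i=7
  #..#.|#  b18=1 t=0,i=4
  #...#|#  b17=1 t=1,i=9
  #....|#  b16=1 t=0,i=11
  .####|.  b15=0 t=2,i=9
  .###.|.  b14=0 t=0,i=8
  .##.#|#  b13=1 t=1,i=5
  .##..|.  b12=0 t=10,i=1
  .#.##|.  b11=0 t=0,i=6
  .#.#.|#  b10=1 t=8,i=4
  .#..#|.  b9=0 t=0,i=3
  .#...|#  b8=1 t=1,i=8
  ..###|.  b7=0 t=2,i=8
  ..##.|.  b6=0 t=7,i=2
  ..#.#|#  b5=1 t=0,i=5
  ..#..|#  b4=1 t=0,i=2
  ...##|#  b3=1 t=3,i=0
  ...#.|#  b2=1 t=0,i=1
  ....#|#  b1=1 t=0,i=0
  .....|.  b0=0 t=0,i=12
  bits 01000000101011110010010100111110 = 1085220158

1085220158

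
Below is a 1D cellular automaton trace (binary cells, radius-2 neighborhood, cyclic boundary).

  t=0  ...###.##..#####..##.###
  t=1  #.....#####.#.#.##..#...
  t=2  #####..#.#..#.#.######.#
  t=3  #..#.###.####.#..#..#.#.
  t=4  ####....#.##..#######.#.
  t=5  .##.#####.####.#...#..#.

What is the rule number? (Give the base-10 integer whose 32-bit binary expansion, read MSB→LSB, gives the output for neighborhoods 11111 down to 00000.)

1266520887

  ##### -> .   bit 31 = 0  t=0,i=13
  ####. -> #   bit 30 = 1  t=0,i=14
  ###.# -> .   bit 29 = 0  t=0,i=5
  ###.. -> .   bit 28 = 0  t=0,i=15
  ##.## -> #   bit 27 = 1  t=0,i=6
  ##.#. -> .   bit 26 = 0  t=1,i=11
  ##..# -> #   bit 25 = 1  t=0,i=9
  ##... -> #   bit 24 = 1  t=0,i=0
  #.### -> .   bit 23 = 0  t=0,i=21
  #.##. -> #   bit 22 = 1  t=0,i=7
  #.#.# -> #   bit 21 = 1  t=1,i=12
  #.#.. -> #   bit 20 = 1  t=2,i=9
  #..## -> #   bit 19 = 1  t=0,i=10
  #..#. -> #   bit 18 = 1  t=1,i=19
  #...# -> .   bit 17 = 0  t=0,i=1
  #.... -> #   bit 16 = 1  t=1,i=2
  .#### -> #   bit 15 = 1  t=0,i=12
  .###. -> .   bit 14 = 0  t=0,i=4
  .##.# -> .   bit 13 = 0  t=0,i=19
  .##.. -> #   bit 12 = 1  t=0,i=8
  .#.## -> .   bit 11 = 0  t=1,i=15
  .#.#. -> .   bit 10 = 0  t=1,i=13
  .#..# -> #   bit 9 = 1  t=2,i=10
  .#... -> #   bit 8 = 1  t=1,i=1
  ..### -> .   bit 7 = 0  t=0,i=3
  ..##. -> .   bit 6 = 0  t=0,i=18
  ..#.# -> #   bit 5 = 1  t=2,i=7
  ..#.. -> #   bit 4 = 1  t=1,i=0
  ...## -> .   bit 3 = 0  t=0,i=2
  ...#. -> #   bit 2 = 1  t=1,i=23
  ....# -> #   bit 1 = 1  t=1,i=4
  ..... -> #   bit 0 = 1  t=1,i=3
  bits 01001011011111011001001100110111 = 1266520887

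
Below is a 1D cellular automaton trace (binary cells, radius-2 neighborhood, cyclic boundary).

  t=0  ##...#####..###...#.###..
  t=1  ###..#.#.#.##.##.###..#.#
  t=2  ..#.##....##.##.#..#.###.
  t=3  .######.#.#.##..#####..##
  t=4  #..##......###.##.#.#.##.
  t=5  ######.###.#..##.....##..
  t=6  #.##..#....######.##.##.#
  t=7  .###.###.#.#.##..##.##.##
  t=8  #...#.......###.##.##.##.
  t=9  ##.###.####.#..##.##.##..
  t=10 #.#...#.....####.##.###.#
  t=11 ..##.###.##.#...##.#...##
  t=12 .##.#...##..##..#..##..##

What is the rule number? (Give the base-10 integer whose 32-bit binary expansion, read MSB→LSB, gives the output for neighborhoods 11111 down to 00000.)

2572950519

  [31] ##### => #  t=0,i=7
  [30] ####. => .  t=0,i=8
  [29] ###.# => .  t=3,i=6
  [28] ###.. => #  t=0,i=9
  [27] ##.## => #  t=1,i=13
  [26] ##.#. => .  t=2,i=15
  [25] ##..# => .  t=0,i=10
  [24] ##... => #  t=0,i=2
  [23] #.### => .  t=0,i=20
  [22] #.##. => #  t=1,i=11
  [21] #.#.# => .  t=1,i=7
  [20] #.#.. => #  t=2,i=16
  [19] #..## => #  t=0,i=11
  [18] #..#. => #  t=1,i=4
  [17] #...# => .  t=0,i=3
  [16] #.... => .  t=2,i=7
  [15] .#### => .  t=0,i=6
  [14] .###. => .  t=0,i=13
  [13] .##.# => .  t=1,i=12
  [12] .##.. => #  t=0,i=1
  [11] .#.## => #  t=0,i=19
  [10] .#.#. => .  t=1,i=6
  [9] .#..# => #  t=2,i=17
  [8] .#... => #  t=6,i=7
  [7] ..### => #  t=0,i=5
  [6] ..##. => #  t=0,i=0
  [5] ..#.# => #  t=0,i=18
  [4] ..#.. => #  t=6,i=6
  [3] ...## => .  t=0,i=4
  [2] ...#. => #  t=0,i=17
  [1] ....# => #  t=2,i=8
  [0] ..... => #  t=4,i=7
  bits 10011001010111000001101111110111 = 2572950519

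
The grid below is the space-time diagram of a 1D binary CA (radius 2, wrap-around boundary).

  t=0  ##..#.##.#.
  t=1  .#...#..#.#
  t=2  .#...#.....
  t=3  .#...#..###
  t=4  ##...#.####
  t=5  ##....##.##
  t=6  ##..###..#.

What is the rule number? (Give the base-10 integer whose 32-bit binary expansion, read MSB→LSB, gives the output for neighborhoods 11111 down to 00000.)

4103624923

  #####|#  b31=1 t=4,i=9
  ####.|#  b30=1 t=4,i=0
  ###.#|#  b29=1 t=3,i=10
  ###..|#  b28=1 t=4,i=1
  ##.##|.  b27=0 t=5,i=8
  ##.#.|#  b26=1 t=0,i=8
  ##..#|.  b25=0 t=0,i=2
  ##...|.  b24=0 t=4,i=2
  #.###|#  b23=1 t=4,i=7
  #.##.|.  b22=0 t=0,i=0
  #.#.#|.  b21=0 t=0,i=9
  #.#..|#  b20=1 t=1,i=1
  #..##|#  b19=1 t=3,i=7
  #..#.|.  b18=0 t=0,i=3
  #...#|.  b17=0 t=1,i=3
  #....|.  b16=0 t=2,i=7
  .####|.  b15=0 t=4,i=8
  .###.|#  b14=1 t=3,i=9
  .##.#|.  b13=0 t=0,i=7
  .##..|#  b12=1 t=0,i=1
  .#.##|#  b11=1 t=0,i=5
  .#.#.|.  b10=0 t=1,i=0
  .#..#|.  b9=0 t=1,i=6
  .#...|.  b8=0 t=1,i=2
  ..###|#  b7=1 t=3,i=8
  ..##.|#  b6=1 t=5,i=6
  ..#.#|.  b5=0 t=0,i=4
  ..#..|#  b4=1 t=1,i=5
  ...##|#  b3=1 t=5,i=5
  ...#.|.  b2=0 t=1,i=4
  ....#|#  b1=1 t=2,i=10
  .....|#  b0=1 t=2,i=8
  bits 11110100100110000101100011011011 = 4103624923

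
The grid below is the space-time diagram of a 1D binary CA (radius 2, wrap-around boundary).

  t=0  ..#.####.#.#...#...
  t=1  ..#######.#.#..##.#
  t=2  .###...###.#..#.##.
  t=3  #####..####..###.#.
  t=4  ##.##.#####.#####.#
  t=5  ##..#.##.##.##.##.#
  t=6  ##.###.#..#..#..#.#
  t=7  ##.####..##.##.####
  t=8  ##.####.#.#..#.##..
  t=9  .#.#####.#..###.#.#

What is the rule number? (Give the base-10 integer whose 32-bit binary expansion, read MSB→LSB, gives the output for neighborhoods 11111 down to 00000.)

1972174257

  ##### -> .   bit 31 = 0  t=1,i=4
  ####. -> #   bit 30 = 1  t=0,i=6
  ###.# -> #   bit 29 = 1  t=0,i=7
  ###.. -> #   bit 28 = 1  t=2,i=3
  ##.## -> .   bit 27 = 0  t=4,i=2
  ##.#. -> #   bit 26 = 1  t=0,i=8
  ##..# -> .   bit 25 = 0  t=2,i=18
  ##... -> #   bit 24 = 1  t=2,i=4
  #.### -> #   bit 23 = 1  t=0,i=4
  #.##. -> .   bit 22 = 0  t=2,i=16
  #.#.# -> .   bit 21 = 0  t=0,i=9
  #.#.. -> .   bit 20 = 0  t=0,i=11
  #..## -> #   bit 19 = 1  t=1,i=1
  #..#. -> #   bit 18 = 1  t=2,i=13
  #...# -> .   bit 17 = 0  t=0,i=13
  #.... -> .   bit 16 = 0  t=0,i=17
  .#### -> #   bit 15 = 1  t=0,i=5
  .###. -> #   bit 14 = 1  t=2,i=2
  .##.# -> #   bit 13 = 1  t=1,i=16
  .##.. -> #   bit 12 = 1  t=2,i=17
  .#.## -> #   bit 11 = 1  t=0,i=3
  .#.#. -> #   bit 10 = 1  t=0,i=10
  .#..# -> .   bit 9 = 0  t=1,i=0
  .#... -> #   bit 8 = 1  t=0,i=12
  ..### -> #   bit 7 = 1  t=1,i=2
  ..##. -> .   bit 6 = 0  t=1,i=15
  ..#.# -> #   bit 5 = 1  t=0,i=2
  ..#.. -> #   bit 4 = 1  t=0,i=15
  ...## -> .   bit 3 = 0  t=2,i=6
  ...#. -> .   bit 2 = 0  t=0,i=1
  ....# -> .   bit 1 = 0  t=0,i=0
  ..... -> #   bit 0 = 1  t=0,i=18
  bits 01110101100011001111110110110001 = 1972174257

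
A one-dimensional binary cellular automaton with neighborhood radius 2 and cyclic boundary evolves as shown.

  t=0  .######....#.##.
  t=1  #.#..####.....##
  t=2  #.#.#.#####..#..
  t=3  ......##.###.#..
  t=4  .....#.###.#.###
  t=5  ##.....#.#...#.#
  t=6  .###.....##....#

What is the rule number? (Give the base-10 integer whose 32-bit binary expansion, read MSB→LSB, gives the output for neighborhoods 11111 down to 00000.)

2073669912

  [31] ##### => .  t=0,i=3
  [30] ####. => #  t=0,i=5
  [29] ###.# => #  t=1,i=0
  [28] ###.. => #  t=0,i=6
  [27] ##.## => #  t=3,i=8
  [26] ##.#. => .  t=1,i=1
  [25] ##..# => #  t=0,i=15
  [24] ##... => #  t=0,i=7
  [23] #.### => #  t=2,i=6
  [22] #.##. => .  t=0,i=13
  [21] #.#.# => .  t=2,i=2
  [20] #.#.. => #  t=1,i=2
  [19] #..## => #  t=0,i=0
  [18] #..#. => .  t=2,i=12
  [17] #...# => .  t=5,i=11
  [16] #.... => #  t=0,i=8
  [15] .#### => #  t=0,i=2
  [14] .###. => .  t=1,i=15
  [13] .##.# => #  t=3,i=7
  [12] .##.. => #  t=0,i=14
  [11] .#.## => .  t=0,i=12
  [10] .#.#. => .  t=2,i=1
  [9] .#..# => .  t=1,i=3
  [8] .#... => #  t=3,i=14
  [7] ..### => .  t=0,i=1
  [6] ..##. => .  t=3,i=6
  [5] ..#.# => .  t=0,i=11
  [4] ..#.. => #  t=2,i=13
  [3] ...## => #  t=1,i=13
  [2] ...#. => .  t=0,i=10
  [1] ....# => .  t=0,i=9
  [0] ..... => .  t=1,i=11
  bits 01111011100110011011000100011000 = 2073669912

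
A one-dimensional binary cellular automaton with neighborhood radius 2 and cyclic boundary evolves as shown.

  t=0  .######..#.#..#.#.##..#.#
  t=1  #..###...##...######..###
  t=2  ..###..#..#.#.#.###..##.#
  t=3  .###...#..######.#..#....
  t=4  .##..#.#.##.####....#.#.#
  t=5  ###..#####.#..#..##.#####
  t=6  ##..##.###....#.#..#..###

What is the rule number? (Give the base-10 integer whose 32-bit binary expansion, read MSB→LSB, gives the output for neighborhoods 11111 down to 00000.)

3899350194

  nb #####: next=#  (t=0,i=3, bit31=1)
  nb ####.: next=#  (t=0,i=5, bit30=1)
  nb ###.#: next=#  (t=3,i=15, bit29=1)
  nb ###..: next=.  (t=0,i=6, bit28=0)
  nb ##.##: next=#  (t=4,i=11, bit27=1)
  nb ##.#.: next=.  (t=2,i=23, bit26=0)
  nb ##..#: next=.  (t=0,i=7, bit25=0)
  nb ##...: next=.  (t=1,i=6, bit24=0)
  nb #.###: next=.  (t=0,i=1, bit23=0)
  nb #.##.: next=#  (t=0,i=18, bit22=1)
  nb #.#.#: next=#  (t=0,i=16, bit21=1)
  nb #.#..: next=.  (t=0,i=11, bit20=0)
  nb #..##: next=#  (t=1,i=2, bit19=1)
  nb #..#.: next=.  (t=0,i=8, bit18=0)
  nb #...#: next=#  (t=1,i=7, bit17=1)
  nb #....: next=#  (t=3,i=22, bit16=1)
  nb .####: next=.  (t=0,i=2, bit15=0)
  nb .###.: next=#  (t=1,i=4, bit14=1)
  nb .##.#: next=.  (t=2,i=22, bit13=0)
  nb .##..: next=#  (t=0,i=19, bit12=1)
  nb .#.##: next=#  (t=0,i=0, bit11=1)
  nb .#.#.: next=#  (t=0,i=10, bit10=1)
  nb .#..#: next=.  (t=0,i=12, bit9=0)
  nb .#...: next=.  (t=3,i=21, bit8=0)
  nb ..###: next=#  (t=1,i=3, bit7=1)
  nb ..##.: next=.  (t=1,i=9, bit6=0)
  nb ..#.#: next=#  (t=0,i=9, bit5=1)
  nb ..#..: next=#  (t=2,i=7, bit4=1)
  nb ...##: next=.  (t=1,i=8, bit3=0)
  nb ...#.: next=.  (t=3,i=6, bit2=0)
  nb ....#: next=#  (t=3,i=24, bit1=1)
  nb .....: next=.  (t=3,i=23, bit0=0)
  bits 11101000011010110101110010110010 = 3899350194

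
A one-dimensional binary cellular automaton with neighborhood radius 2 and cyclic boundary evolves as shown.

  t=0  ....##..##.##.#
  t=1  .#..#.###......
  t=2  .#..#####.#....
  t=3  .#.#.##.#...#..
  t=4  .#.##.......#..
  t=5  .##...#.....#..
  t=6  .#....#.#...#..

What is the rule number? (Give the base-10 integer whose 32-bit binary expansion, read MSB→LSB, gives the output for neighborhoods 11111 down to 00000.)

2997471344

  [31] ##### => #  t=2,i=6
  [30] ####. => .  t=2,i=7
  [29] ###.# => #  t=2,i=8
  [28] ###.. => #  t=1,i=8
  [27] ##.## => .  t=0,i=10
  [26] ##.#. => .  t=0,i=13
  [25] ##..# => #  t=0,i=6
  [24] ##... => .  t=1,i=9
  [23] #.### => #  t=1,i=6
  [22] #.##. => .  t=0,i=11
  [21] #.#.# => #  t=3,i=3
  [20] #.#.. => .  t=0,i=14
  [19] #..## => #  t=0,i=7
  [18] #..#. => .  t=1,i=3
  [17] #...# => .  t=3,i=10
  [16] #.... => #  t=0,i=1
  [15] .#### => #  t=2,i=5
  [14] .###. => #  t=1,i=7
  [13] .##.# => .  t=0,i=9
  [12] .##.. => .  t=0,i=5
  [11] .#.## => #  t=1,i=5
  [10] .#.#. => .  t=3,i=2
  [9] .#..# => .  t=1,i=2
  [8] .#... => .  t=0,i=0
  [7] ..### => .  t=2,i=4
  [6] ..##. => #  t=0,i=4
  [5] ..#.# => #  t=1,i=4
  [4] ..#.. => #  t=1,i=1
  [3] ...## => .  t=0,i=3
  [2] ...#. => .  t=1,i=0
  [1] ....# => .  t=0,i=2
  [0] ..... => .  t=1,i=11
  bits 10110010101010011100100001110000 = 2997471344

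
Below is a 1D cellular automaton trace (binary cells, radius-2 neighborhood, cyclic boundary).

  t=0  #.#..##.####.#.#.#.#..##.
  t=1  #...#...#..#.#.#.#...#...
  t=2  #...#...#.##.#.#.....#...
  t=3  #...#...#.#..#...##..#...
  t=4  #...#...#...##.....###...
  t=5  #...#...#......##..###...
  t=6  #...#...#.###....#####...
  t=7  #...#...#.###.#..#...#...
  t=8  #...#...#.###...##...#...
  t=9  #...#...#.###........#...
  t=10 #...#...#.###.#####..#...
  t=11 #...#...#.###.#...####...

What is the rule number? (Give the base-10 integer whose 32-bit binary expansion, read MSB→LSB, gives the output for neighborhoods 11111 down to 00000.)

  #####|.  b31=0 t=6,i=19
  ####.|.  b30=0 t=0,i=10
  ###.#|#  b29=1 t=0,i=11
  ###..|#  b28=1 t=4,i=21
  ##.##|.  b27=0 t=0,i=7
  ##.#.|.  b26=0 t=0,i=12
  ##..#|#  b25=1 t=3,i=19
  ##...|.  b24=0 t=4,i=14
  #.###|#  b23=1 t=0,i=8
  #.##.|#  b22=1 t=2,i=10
  #.#.#|#  b21=1 t=0,i=0
  #.#..|.  b20=0 t=0,i=2
  #..##|#  b19=1 t=0,i=4
  #..#.|#  b18=1 t=1,i=10
  #...#|.  b17=0 t=1,i=2
  #....|#  b16=1 t=2,i=17
  .####|.  b15=0 t=0,i=9
  .###.|#  b14=1 t=4,i=20
  .##.#|.  b13=0 t=0,i=6
  .##..|.  b12=0 t=3,i=18
  .#.##|.  b11=0 t=2,i=9
  .#.#.|.  b10=0 t=0,i=1
  .#..#|.  b9=0 t=0,i=3
  .#...|.  b8=0 t=1,i=1
  ..###|#  b7=1 t=4,i=19
  ..##.|.  b6=0 t=0,i=5
  ..#.#|#  b5=1 t=1,i=11
  ..#..|#  b4=1 t=1,i=0
  ...##|.  b3=0 t=3,i=16
  ...#.|.  b2=0 t=1,i=3
  ....#|.  b1=0 t=2,i=19
  .....|#  b0=1 t=2,i=18
  bits 00110010111011010100000010110001 = 854409393

854409393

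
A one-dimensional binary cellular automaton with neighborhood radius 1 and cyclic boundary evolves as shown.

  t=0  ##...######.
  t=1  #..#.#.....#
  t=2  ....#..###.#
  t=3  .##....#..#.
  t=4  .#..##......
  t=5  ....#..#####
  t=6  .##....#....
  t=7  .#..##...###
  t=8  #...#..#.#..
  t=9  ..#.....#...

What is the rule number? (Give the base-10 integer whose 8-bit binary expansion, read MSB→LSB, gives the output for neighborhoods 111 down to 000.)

41

  ###|.  b7=0 t=0,i=6
  ##.|.  b6=0 t=0,i=1
  #.#|#  b5=1 t=0,i=11
  #..|.  b4=0 t=0,i=2
  .##|#  b3=1 t=0,i=0
  .#.|.  b2=0 t=1,i=3
  ..#|.  b1=0 t=0,i=4
  ...|#  b0=1 t=0,i=3
  bits 00101001 = 41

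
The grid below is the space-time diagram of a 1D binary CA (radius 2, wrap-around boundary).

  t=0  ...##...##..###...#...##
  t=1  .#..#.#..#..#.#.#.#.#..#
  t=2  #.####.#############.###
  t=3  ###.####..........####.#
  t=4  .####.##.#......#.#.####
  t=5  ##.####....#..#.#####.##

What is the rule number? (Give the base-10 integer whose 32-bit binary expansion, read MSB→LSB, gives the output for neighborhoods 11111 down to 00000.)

  ##### -> .   bit 31 = 0  t=2,i=9
  ####. -> #   bit 30 = 1  t=2,i=4
  ###.# -> #   bit 29 = 1  t=2,i=0
  ###.. -> #   bit 28 = 1  t=0,i=14
  ##.## -> #   bit 27 = 1  t=2,i=1
  ##.#. -> .   bit 26 = 0  t=4,i=8
  ##..# -> .   bit 25 = 0  t=0,i=10
  ##... -> .   bit 24 = 0  t=0,i=0
  #.### -> #   bit 23 = 1  t=2,i=2
  #.##. -> #   bit 22 = 1  t=4,i=6
  #.#.# -> #   bit 21 = 1  t=1,i=14
  #.#.. -> .   bit 20 = 0  t=1,i=1
  #..## -> .   bit 19 = 0  t=0,i=11
  #..#. -> #   bit 18 = 1  t=1,i=3
  #...# -> #   bit 17 = 1  t=0,i=1
  #.... -> #   bit 16 = 1  t=3,i=9
  .#### -> .   bit 15 = 0  t=2,i=3
  .###. -> .   bit 14 = 0  t=0,i=13
  .##.# -> .   bit 13 = 0  t=4,i=7
  .##.. -> #   bit 12 = 1  t=0,i=4
  .#.## -> #   bit 11 = 1  t=4,i=19
  .#.#. -> #   bit 10 = 1  t=1,i=0
  .#..# -> #   bit 9 = 1  t=1,i=2
  .#... -> .   bit 8 = 0  t=0,i=19
  ..### -> #   bit 7 = 1  t=0,i=12
  ..##. -> .   bit 6 = 0  t=0,i=3
  ..#.# -> #   bit 5 = 1  t=1,i=4
  ..#.. -> #   bit 4 = 1  t=0,i=18
  ...## -> .   bit 3 = 0  t=0,i=2
  ...#. -> .   bit 2 = 0  t=0,i=17
  ....# -> #   bit 1 = 1  t=3,i=16
  ..... -> .   bit 0 = 0  t=3,i=10
  bits 01111000111001110001111010110010 = 2028412594

2028412594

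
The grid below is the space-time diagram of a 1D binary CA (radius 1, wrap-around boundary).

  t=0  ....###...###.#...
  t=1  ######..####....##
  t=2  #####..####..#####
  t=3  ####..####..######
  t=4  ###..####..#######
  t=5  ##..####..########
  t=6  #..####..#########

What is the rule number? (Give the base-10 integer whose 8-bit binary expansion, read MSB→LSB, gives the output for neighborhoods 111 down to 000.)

  ###|#  b7=1 t=0,i=5
  ##.|.  b6=0 t=0,i=6
  #.#|.  b5=0 t=0,i=13
  #..|.  b4=0 t=0,i=7
  .##|#  b3=1 t=0,i=4
  .#.|.  b2=0 t=0,i=14
  ..#|#  b1=1 t=0,i=3
  ...|#  b0=1 t=0,i=0
  bits 10001011 = 139

139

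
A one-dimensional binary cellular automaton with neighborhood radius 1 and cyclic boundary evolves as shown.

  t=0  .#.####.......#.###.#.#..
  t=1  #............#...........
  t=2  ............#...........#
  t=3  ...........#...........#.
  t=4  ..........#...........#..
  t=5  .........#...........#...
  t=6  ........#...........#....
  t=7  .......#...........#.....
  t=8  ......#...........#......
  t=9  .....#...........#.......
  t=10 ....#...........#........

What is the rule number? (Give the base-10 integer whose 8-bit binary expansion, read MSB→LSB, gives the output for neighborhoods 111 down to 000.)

  nb ###: next=.  (t=0,i=4, bit7=0)
  nb ##.: next=.  (t=0,i=6, bit6=0)
  nb #.#: next=.  (t=0,i=2, bit5=0)
  nb #..: next=.  (t=0,i=7, bit4=0)
  nb .##: next=.  (t=0,i=3, bit3=0)
  nb .#.: next=.  (t=0,i=1, bit2=0)
  nb ..#: next=#  (t=0,i=0, bit1=1)
  nb ...: next=.  (t=0,i=8, bit0=0)
  bits 00000010 = 2

2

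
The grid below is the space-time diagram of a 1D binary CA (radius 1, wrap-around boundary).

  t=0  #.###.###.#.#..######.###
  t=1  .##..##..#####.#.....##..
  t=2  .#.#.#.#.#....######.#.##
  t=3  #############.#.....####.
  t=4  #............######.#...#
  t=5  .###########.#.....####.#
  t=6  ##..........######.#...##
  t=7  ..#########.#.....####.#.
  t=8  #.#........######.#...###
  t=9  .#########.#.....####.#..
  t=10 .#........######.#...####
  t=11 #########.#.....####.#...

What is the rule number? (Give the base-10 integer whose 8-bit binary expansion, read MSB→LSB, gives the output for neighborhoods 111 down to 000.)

61

  ###|.  b7=0 t=0,i=3
  ##.|.  b6=0 t=0,i=0
  #.#|#  b5=1 t=0,i=1
  #..|#  b4=1 t=0,i=13
  .##|#  b3=1 t=0,i=2
  .#.|#  b2=1 t=0,i=10
  ..#|.  b1=0 t=0,i=14
  ...|#  b0=1 t=1,i=17
  bits 00111101 = 61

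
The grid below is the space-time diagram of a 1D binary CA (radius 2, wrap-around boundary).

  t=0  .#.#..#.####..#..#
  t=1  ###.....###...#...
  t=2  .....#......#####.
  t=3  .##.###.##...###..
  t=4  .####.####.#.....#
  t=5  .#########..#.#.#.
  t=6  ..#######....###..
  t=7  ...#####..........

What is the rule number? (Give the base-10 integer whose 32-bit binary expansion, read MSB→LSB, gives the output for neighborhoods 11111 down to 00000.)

3907171669

  ##### -> #   bit 31 = 1  t=2,i=14
  ####. -> #   bit 30 = 1  t=0,i=10
  ###.# -> #   bit 29 = 1  t=3,i=6
  ###.. -> .   bit 28 = 0  t=0,i=11
  ##.## -> #   bit 27 = 1  t=3,i=3
  ##.#. -> .   bit 26 = 0  t=4,i=10
  ##..# -> .   bit 25 = 0  t=0,i=12
  ##... -> .   bit 24 = 0  t=1,i=3
  #.### -> #   bit 23 = 1  t=0,i=8
  #.##. -> #   bit 22 = 1  t=3,i=8
  #.#.# -> #   bit 21 = 1  t=0,i=1
  #.#.. -> .   bit 20 = 0  t=0,i=3
  #..## -> .   bit 19 = 0  t=5,i=0
  #..#. -> .   bit 18 = 0  t=0,i=5
  #...# -> #   bit 17 = 1  t=1,i=12
  #.... -> .   bit 16 = 0  t=1,i=4
  .#### -> #   bit 15 = 1  t=0,i=9
  .###. -> .   bit 14 = 0  t=1,i=1
  .##.# -> #   bit 13 = 1  t=3,i=2
  .##.. -> #   bit 12 = 1  t=3,i=9
  .#.## -> .   bit 11 = 0  t=0,i=7
  .#.#. -> #   bit 10 = 1  t=0,i=0
  .#..# -> .   bit 9 = 0  t=0,i=4
  .#... -> #   bit 8 = 1  t=1,i=15
  ..### -> .   bit 7 = 0  t=1,i=0
  ..##. -> #   bit 6 = 1  t=3,i=1
  ..#.# -> .   bit 5 = 0  t=0,i=6
  ..#.. -> #   bit 4 = 1  t=0,i=14
  ...## -> .   bit 3 = 0  t=1,i=7
  ...#. -> #   bit 2 = 1  t=1,i=13
  ....# -> .   bit 1 = 0  t=1,i=6
  ..... -> #   bit 0 = 1  t=1,i=5
  bits 11101000111000101011010101010101 = 3907171669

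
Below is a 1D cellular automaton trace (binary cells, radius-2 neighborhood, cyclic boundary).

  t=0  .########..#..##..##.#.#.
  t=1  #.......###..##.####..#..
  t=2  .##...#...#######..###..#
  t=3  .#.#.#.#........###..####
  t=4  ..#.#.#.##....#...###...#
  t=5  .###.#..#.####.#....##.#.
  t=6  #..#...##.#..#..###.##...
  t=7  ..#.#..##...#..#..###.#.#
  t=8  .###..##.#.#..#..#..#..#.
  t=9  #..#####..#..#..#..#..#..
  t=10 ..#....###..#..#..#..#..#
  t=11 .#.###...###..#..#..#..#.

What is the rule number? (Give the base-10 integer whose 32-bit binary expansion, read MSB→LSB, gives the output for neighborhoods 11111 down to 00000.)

  ##### -> .   bit 31 = 0  t=0,i=3
  ####. -> .   bit 30 = 0  t=0,i=7
  ###.# -> #   bit 29 = 1  t=3,i=24
  ###.. -> #   bit 28 = 1  t=0,i=8
  ##.## -> #   bit 27 = 1  t=1,i=15
  ##.#. -> .   bit 26 = 0  t=0,i=20
  ##..# -> #   bit 25 = 1  t=0,i=9
  ##... -> #   bit 24 = 1  t=2,i=3
  #.### -> #   bit 23 = 1  t=1,i=16
  #.##. -> #   bit 22 = 1  t=2,i=1
  #.#.# -> .   bit 21 = 0  t=0,i=21
  #.#.. -> .   bit 20 = 0  t=0,i=23
  #..## -> #   bit 19 = 1  t=0,i=0
  #..#. -> #   bit 18 = 1  t=0,i=10
  #...# -> .   bit 17 = 0  t=2,i=4
  #.... -> #   bit 16 = 1  t=1,i=2
  .#### -> .   bit 15 = 0  t=0,i=2
  .###. -> .   bit 14 = 0  t=1,i=9
  .##.# -> #   bit 13 = 1  t=0,i=19
  .##.. -> .   bit 12 = 0  t=0,i=15
  .#.## -> .   bit 11 = 0  t=2,i=0
  .#.#. -> #   bit 10 = 1  t=0,i=22
  .#..# -> .   bit 9 = 0  t=0,i=12
  .#... -> #   bit 8 = 1  t=1,i=1
  ..### -> .   bit 7 = 0  t=0,i=1
  ..##. -> #   bit 6 = 1  t=0,i=14
  ..#.# -> #   bit 5 = 1  t=2,i=24
  ..#.. -> .   bit 4 = 0  t=0,i=11
  ...## -> .   bit 3 = 0  t=1,i=7
  ...#. -> #   bit 2 = 1  t=2,i=5
  ....# -> #   bit 1 = 1  t=1,i=6
  ..... -> .   bit 0 = 0  t=1,i=3
  bits 00111011110011010010010101100110 = 1003300198

1003300198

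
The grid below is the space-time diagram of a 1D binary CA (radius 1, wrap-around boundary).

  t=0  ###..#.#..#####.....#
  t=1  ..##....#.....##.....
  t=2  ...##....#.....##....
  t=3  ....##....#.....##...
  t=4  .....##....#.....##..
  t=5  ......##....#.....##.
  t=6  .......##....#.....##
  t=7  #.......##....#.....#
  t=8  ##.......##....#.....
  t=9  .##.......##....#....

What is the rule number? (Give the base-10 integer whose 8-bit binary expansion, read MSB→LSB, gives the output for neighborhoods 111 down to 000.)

  ###|.  b7=0 t=0,i=0
  ##.|#  b6=1 t=0,i=2
  #.#|.  b5=0 t=0,i=6
  #..|#  b4=1 t=0,i=3
  .##|.  b3=0 t=0,i=10
  .#.|.  b2=0 t=0,i=5
  ..#|.  b1=0 t=0,i=4
  ...|.  b0=0 t=0,i=16
  bits 01010000 = 80

80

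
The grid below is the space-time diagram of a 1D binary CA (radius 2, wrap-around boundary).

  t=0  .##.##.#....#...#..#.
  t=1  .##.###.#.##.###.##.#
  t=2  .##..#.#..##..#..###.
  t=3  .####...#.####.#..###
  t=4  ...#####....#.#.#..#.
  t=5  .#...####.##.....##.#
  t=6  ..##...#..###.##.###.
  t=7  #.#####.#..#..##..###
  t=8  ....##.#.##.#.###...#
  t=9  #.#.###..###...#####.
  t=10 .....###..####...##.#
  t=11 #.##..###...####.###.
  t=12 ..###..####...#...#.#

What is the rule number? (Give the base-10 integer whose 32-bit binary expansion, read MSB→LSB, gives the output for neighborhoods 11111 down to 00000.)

3611718471

  [31] ##### => #  t=4,i=5
  [30] ####. => #  t=3,i=3
  [29] ###.# => .  t=1,i=6
  [28] ###.. => #  t=2,i=19
  [27] ##.## => .  t=0,i=3
  [26] ##.#. => #  t=0,i=6
  [25] ##..# => #  t=2,i=3
  [24] ##... => #  t=3,i=5
  [23] #.### => .  t=1,i=4
  [22] #.##. => #  t=0,i=4
  [21] #.#.# => .  t=1,i=8
  [20] #.#.. => .  t=0,i=7
  [19] #..## => .  t=0,i=0
  [18] #..#. => #  t=0,i=18
  [17] #...# => #  t=0,i=14
  [16] #.... => .  t=0,i=9
  [15] .#### => .  t=3,i=2
  [14] .###. => #  t=1,i=5
  [13] .##.# => #  t=0,i=2
  [12] .##.. => #  t=2,i=2
  [11] .#.## => .  t=1,i=0
  [10] .#.#. => .  t=2,i=6
  [9] .#..# => #  t=0,i=17
  [8] .#... => #  t=0,i=8
  [7] ..### => .  t=2,i=17
  [6] ..##. => #  t=0,i=1
  [5] ..#.# => .  t=2,i=5
  [4] ..#.. => .  t=0,i=12
  [3] ...## => .  t=4,i=2
  [2] ...#. => #  t=0,i=11
  [1] ....# => #  t=0,i=10
  [0] ..... => #  t=5,i=14
  bits 11010111010001100111001101000111 = 3611718471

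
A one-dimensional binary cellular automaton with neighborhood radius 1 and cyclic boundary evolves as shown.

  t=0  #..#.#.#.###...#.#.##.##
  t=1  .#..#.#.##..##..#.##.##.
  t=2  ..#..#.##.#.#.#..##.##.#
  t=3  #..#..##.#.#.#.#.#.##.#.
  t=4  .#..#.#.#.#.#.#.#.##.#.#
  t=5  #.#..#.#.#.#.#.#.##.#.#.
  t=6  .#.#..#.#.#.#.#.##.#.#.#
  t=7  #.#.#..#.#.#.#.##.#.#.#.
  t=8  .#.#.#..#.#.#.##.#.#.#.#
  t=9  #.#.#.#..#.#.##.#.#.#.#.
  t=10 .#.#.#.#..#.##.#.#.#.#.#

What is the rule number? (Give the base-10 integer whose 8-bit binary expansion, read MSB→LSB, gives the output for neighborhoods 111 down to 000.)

57

  [7] ### => .  t=0,i=10
  [6] ##. => .  t=0,i=0
  [5] #.# => #  t=0,i=4
  [4] #.. => #  t=0,i=1
  [3] .## => #  t=0,i=9
  [2] .#. => .  t=0,i=3
  [1] ..# => .  t=0,i=2
  [0] ... => #  t=0,i=13
  bits 00111001 = 57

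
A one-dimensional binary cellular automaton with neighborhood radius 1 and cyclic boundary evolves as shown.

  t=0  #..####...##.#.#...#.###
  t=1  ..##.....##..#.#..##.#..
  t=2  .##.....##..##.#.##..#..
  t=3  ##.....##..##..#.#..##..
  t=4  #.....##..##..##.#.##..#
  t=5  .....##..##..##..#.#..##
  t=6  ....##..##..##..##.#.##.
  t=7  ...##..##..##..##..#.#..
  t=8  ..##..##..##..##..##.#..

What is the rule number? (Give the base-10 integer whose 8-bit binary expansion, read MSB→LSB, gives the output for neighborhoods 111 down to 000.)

  ###|.  b7=0 t=0,i=4
  ##.|.  b6=0 t=0,i=0
  #.#|.  b5=0 t=0,i=12
  #..|.  b4=0 t=0,i=1
  .##|#  b3=1 t=0,i=3
  .#.|#  b2=1 t=0,i=13
  ..#|#  b1=1 t=0,i=2
  ...|.  b0=0 t=0,i=8
  bits 00001110 = 14

14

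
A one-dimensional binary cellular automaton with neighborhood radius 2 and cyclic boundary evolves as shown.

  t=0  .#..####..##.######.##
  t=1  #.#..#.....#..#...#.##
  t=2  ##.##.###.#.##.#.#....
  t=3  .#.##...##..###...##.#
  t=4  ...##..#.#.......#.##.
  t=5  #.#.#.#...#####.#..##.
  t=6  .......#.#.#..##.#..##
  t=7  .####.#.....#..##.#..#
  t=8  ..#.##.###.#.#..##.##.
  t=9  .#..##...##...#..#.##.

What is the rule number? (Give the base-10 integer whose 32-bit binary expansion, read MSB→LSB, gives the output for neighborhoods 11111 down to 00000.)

  [31] ##### => .  t=0,i=15
  [30] ####. => .  t=0,i=6
  [29] ###.# => #  t=0,i=18
  [28] ###.. => .  t=0,i=7
  [27] ##.## => .  t=0,i=12
  [26] ##.#. => #  t=0,i=0
  [25] ##..# => .  t=0,i=8
  [24] ##... => .  t=3,i=5
  [23] #.### => .  t=0,i=13
  [22] #.##. => #  t=0,i=20
  [21] #.#.# => .  t=2,i=10
  [20] #.#.. => .  t=0,i=1
  [19] #..## => .  t=0,i=3
  [18] #..#. => #  t=1,i=4
  [17] #...# => .  t=1,i=16
  [16] #.... => #  t=1,i=7
  [15] .#### => #  t=0,i=5
  [14] .###. => .  t=1,i=21
  [13] .##.# => #  t=0,i=11
  [12] .##.. => #  t=3,i=4
  [11] .#.## => .  t=1,i=19
  [10] .#.#. => .  t=2,i=16
  [9] .#..# => #  t=0,i=2
  [8] .#... => #  t=1,i=6
  [7] ..### => .  t=0,i=4
  [6] ..##. => .  t=0,i=10
  [5] ..#.# => .  t=1,i=18
  [4] ..#.. => .  t=1,i=5
  [3] ...## => #  t=2,i=21
  [2] ...#. => #  t=1,i=10
  [1] ....# => .  t=1,i=9
  [0] ..... => #  t=1,i=8
  bits 00100100010001011011001100001101 = 608547597

608547597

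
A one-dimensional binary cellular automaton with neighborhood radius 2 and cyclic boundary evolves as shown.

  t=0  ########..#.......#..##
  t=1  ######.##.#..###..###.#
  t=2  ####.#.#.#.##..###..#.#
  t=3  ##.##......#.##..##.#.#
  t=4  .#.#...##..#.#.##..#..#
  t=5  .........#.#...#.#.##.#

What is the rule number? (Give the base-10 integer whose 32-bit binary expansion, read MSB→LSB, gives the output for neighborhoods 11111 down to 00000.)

  nb #####: next=#  (t=0,i=0, bit31=1)
  nb ####.: next=.  (t=0,i=6, bit30=0)
  nb ###.#: next=#  (t=1,i=5, bit29=1)
  nb ###..: next=#  (t=0,i=7, bit28=1)
  nb ##.##: next=.  (t=1,i=6, bit27=0)
  nb ##.#.: next=#  (t=1,i=9, bit26=1)
  nb ##..#: next=#  (t=0,i=8, bit25=1)
  nb ##...: next=.  (t=3,i=5, bit24=0)
  nb #.###: next=#  (t=1,i=22, bit23=1)
  nb #.##.: next=#  (t=1,i=7, bit22=1)
  nb #.#.#: next=.  (t=2,i=5, bit21=0)
  nb #.#..: next=.  (t=1,i=10, bit20=0)
  nb #..##: next=#  (t=0,i=20, bit19=1)
  nb #..#.: next=.  (t=0,i=9, bit18=0)
  nb #...#: next=.  (t=4,i=5, bit17=0)
  nb #....: next=.  (t=0,i=12, bit16=0)
  nb .####: next=#  (t=0,i=22, bit15=1)
  nb .###.: next=.  (t=1,i=14, bit14=0)
  nb .##.#: next=.  (t=1,i=8, bit13=0)
  nb .##..: next=.  (t=2,i=12, bit12=0)
  nb .#.##: next=.  (t=2,i=10, bit11=0)
  nb .#.#.: next=.  (t=2,i=6, bit10=0)
  nb .#..#: next=#  (t=0,i=19, bit9=1)
  nb .#...: next=.  (t=0,i=11, bit8=0)
  nb ..###: next=.  (t=0,i=21, bit7=0)
  nb ..##.: next=.  (t=3,i=17, bit6=0)
  nb ..#.#: next=#  (t=2,i=20, bit5=1)
  nb ..#..: next=#  (t=0,i=10, bit4=1)
  nb ...##: next=.  (t=4,i=6, bit3=0)
  nb ...#.: next=.  (t=0,i=17, bit2=0)
  nb ....#: next=.  (t=0,i=16, bit1=0)
  nb .....: next=#  (t=0,i=13, bit0=1)
  bits 10110110110010001000001000110001 = 3066593841

3066593841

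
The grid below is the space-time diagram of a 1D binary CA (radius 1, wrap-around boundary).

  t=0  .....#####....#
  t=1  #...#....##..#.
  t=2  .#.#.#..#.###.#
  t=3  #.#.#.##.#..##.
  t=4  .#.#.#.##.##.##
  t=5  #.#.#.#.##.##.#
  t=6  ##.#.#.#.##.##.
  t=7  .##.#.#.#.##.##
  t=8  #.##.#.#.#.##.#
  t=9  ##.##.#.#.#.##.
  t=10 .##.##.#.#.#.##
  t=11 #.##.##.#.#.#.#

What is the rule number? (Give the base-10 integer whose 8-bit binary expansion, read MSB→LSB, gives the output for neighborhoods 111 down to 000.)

114

  nb ###: next=.  (t=0,i=6, bit7=0)
  nb ##.: next=#  (t=0,i=9, bit6=1)
  nb #.#: next=#  (t=1,i=14, bit5=1)
  nb #..: next=#  (t=0,i=0, bit4=1)
  nb .##: next=.  (t=0,i=5, bit3=0)
  nb .#.: next=.  (t=0,i=14, bit2=0)
  nb ..#: next=#  (t=0,i=4, bit1=1)
  nb ...: next=.  (t=0,i=1, bit0=0)
  bits 01110010 = 114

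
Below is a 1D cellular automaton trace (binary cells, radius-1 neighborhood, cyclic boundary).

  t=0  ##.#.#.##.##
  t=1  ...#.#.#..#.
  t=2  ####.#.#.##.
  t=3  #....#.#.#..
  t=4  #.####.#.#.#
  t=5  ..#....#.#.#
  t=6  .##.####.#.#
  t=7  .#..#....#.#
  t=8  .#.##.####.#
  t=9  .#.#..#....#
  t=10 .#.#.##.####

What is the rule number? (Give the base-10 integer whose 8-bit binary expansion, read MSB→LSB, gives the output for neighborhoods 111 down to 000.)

  [7] ### => .  t=0,i=0
  [6] ##. => .  t=0,i=1
  [5] #.# => .  t=0,i=2
  [4] #.. => .  t=1,i=8
  [3] .## => #  t=0,i=7
  [2] .#. => #  t=0,i=3
  [1] ..# => #  t=1,i=2
  [0] ... => #  t=1,i=0
  bits 00001111 = 15

15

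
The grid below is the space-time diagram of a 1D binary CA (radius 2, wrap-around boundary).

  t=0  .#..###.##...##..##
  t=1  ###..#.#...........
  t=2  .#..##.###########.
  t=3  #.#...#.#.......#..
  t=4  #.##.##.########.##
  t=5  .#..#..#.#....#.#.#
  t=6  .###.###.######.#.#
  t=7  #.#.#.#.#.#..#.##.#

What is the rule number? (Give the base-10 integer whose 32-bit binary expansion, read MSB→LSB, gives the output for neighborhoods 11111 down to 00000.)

1278593831

  [31] ##### => .  t=2,i=9
  [30] ####. => #  t=2,i=16
  [29] ###.# => .  t=0,i=6
  [28] ###.. => .  t=1,i=2
  [27] ##.## => #  t=0,i=7
  [26] ##.#. => #  t=0,i=0
  [25] ##..# => .  t=0,i=15
  [24] ##... => .  t=0,i=10
  [23] #.### => .  t=2,i=7
  [22] #.##. => .  t=0,i=8
  [21] #.#.# => #  t=5,i=16
  [20] #.#.. => #  t=0,i=1
  [19] #..## => .  t=0,i=3
  [18] #..#. => #  t=1,i=4
  [17] #...# => .  t=0,i=11
  [16] #.... => #  t=1,i=9
  [15] .#### => #  t=2,i=8
  [14] .###. => #  t=0,i=5
  [13] .##.# => .  t=0,i=18
  [12] .##.. => .  t=0,i=9
  [11] .#.## => #  t=6,i=0
  [10] .#.#. => .  t=1,i=6
  [9] .#..# => #  t=0,i=2
  [8] .#... => #  t=1,i=8
  [7] ..### => .  t=0,i=4
  [6] ..##. => .  t=0,i=13
  [5] ..#.# => #  t=1,i=5
  [4] ..#.. => .  t=2,i=1
  [3] ...## => .  t=0,i=12
  [2] ...#. => #  t=3,i=5
  [1] ....# => #  t=1,i=17
  [0] ..... => #  t=1,i=10
  bits 01001100001101011100101100100111 = 1278593831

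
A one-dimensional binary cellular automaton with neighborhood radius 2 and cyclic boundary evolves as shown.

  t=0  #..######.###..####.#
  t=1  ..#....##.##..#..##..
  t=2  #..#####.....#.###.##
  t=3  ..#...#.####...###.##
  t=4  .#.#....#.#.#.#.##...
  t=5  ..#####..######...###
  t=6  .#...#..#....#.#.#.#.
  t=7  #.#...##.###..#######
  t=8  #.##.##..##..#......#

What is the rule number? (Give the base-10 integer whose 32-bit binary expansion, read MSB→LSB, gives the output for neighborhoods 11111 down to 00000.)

  nb #####: next=.  (t=0,i=5, bit31=0)
  nb ####.: next=#  (t=0,i=7, bit30=1)
  nb ###.#: next=#  (t=0,i=8, bit29=1)
  nb ###..: next=.  (t=0,i=12, bit28=0)
  nb ##.##: next=.  (t=0,i=9, bit27=0)
  nb ##.#.: next=.  (t=7,i=1, bit26=0)
  nb ##..#: next=.  (t=0,i=1, bit25=0)
  nb ##...: next=#  (t=1,i=19, bit24=1)
  nb #.###: next=#  (t=0,i=10, bit23=1)
  nb #.##.: next=.  (t=0,i=20, bit22=0)
  nb #.#.#: next=#  (t=4,i=10, bit21=1)
  nb #.#..: next=#  (t=4,i=3, bit20=1)
  nb #..##: next=#  (t=0,i=2, bit19=1)
  nb #..#.: next=#  (t=1,i=13, bit18=1)
  nb #...#: next=.  (t=3,i=4, bit17=0)
  nb #....: next=#  (t=1,i=4, bit16=1)
  nb .####: next=.  (t=0,i=4, bit15=0)
  nb .###.: next=#  (t=0,i=11, bit14=1)
  nb .##.#: next=.  (t=1,i=8, bit13=0)
  nb .##..: next=.  (t=0,i=0, bit12=0)
  nb .#.##: next=.  (t=2,i=14, bit11=0)
  nb .#.#.: next=#  (t=4,i=2, bit10=1)
  nb .#..#: next=#  (t=1,i=15, bit9=1)
  nb .#...: next=#  (t=1,i=3, bit8=1)
  nb ..###: next=.  (t=0,i=3, bit7=0)
  nb ..##.: next=#  (t=1,i=7, bit6=1)
  nb ..#.#: next=.  (t=2,i=13, bit5=0)
  nb ..#..: next=.  (t=1,i=2, bit4=0)
  nb ...##: next=#  (t=1,i=6, bit3=1)
  nb ...#.: next=.  (t=1,i=1, bit2=0)
  nb ....#: next=#  (t=1,i=0, bit1=1)
  nb .....: next=#  (t=2,i=10, bit0=1)
  bits 01100001101111010100011101001011 = 1639794507

1639794507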